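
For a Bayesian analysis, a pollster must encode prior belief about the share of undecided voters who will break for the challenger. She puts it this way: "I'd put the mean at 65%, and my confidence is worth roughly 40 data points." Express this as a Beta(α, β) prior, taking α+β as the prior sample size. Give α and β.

Under the effective-sample-size interpretation, Beta(α, β) has prior mean α/(α+β) and prior sample size α+β.
So α+β = 40 and α/(α+β) = 0.65, giving α = 0.65·40 = 26 and β = 40 − 26 = 14.

α = 26, β = 14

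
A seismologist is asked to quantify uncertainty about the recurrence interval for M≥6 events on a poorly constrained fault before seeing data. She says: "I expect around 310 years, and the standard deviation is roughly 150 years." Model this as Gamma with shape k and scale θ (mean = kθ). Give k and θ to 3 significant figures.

k ≈ 4.27, θ ≈ 72.6

For Gamma(k, scale θ): mean = kθ, variance = kθ², so CV = 1/√k.
CV = SD/mean = 150/310 = 0.4839, hence k = 1/CV² = 4.27.
Then θ = mean/k = 310/4.27 = 72.6.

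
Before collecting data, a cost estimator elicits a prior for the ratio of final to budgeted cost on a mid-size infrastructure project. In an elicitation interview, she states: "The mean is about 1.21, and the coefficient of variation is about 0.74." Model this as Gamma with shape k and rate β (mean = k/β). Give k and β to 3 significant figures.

k ≈ 1.83, β ≈ 1.51

For Gamma(k, rate β): mean = k/β, variance = k/β², so CV = 1/√k.
CV = 0.74, hence k = 1/CV² = 1.83.
Then β = k/mean = 1.83/1.21 = 1.51.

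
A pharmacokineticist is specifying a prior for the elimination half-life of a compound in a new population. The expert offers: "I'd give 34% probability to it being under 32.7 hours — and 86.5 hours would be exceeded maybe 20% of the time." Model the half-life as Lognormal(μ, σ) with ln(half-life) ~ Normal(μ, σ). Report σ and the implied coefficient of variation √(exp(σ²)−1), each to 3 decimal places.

If T ~ Lognormal(μ,σ) then ln T ~ Normal(μ,σ), so the p-quantile of ln T is μ + z_p·σ.
ln(32.7) = 3.487 and ln(86.5) = 4.46; z_{0.34} = -0.4125, z_{0.8} = 0.8416.
σ = (4.46 − 3.487)/(0.8416 − (-0.4125)) = 0.776.
μ = 3.487 − (-0.4125)·0.776 = 3.807.
CV = √(exp(σ²)−1) = √(exp(0.6017)−1) = 0.908.

σ ≈ 0.776, CV ≈ 0.908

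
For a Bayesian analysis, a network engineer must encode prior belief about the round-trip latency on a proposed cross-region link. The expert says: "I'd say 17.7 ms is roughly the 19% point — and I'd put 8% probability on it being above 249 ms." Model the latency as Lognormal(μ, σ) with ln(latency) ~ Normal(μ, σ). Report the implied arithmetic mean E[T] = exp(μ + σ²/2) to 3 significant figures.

If T ~ Lognormal(μ,σ) then ln T ~ Normal(μ,σ), so the p-quantile of ln T is μ + z_p·σ.
ln(17.7) = 2.874 and ln(249) = 5.517; z_{0.19} = -0.8779, z_{0.92} = 1.405.
σ = (5.517 − 2.874)/(1.405 − (-0.8779)) = 1.158.
μ = 2.874 − (-0.8779)·1.158 = 3.890.
E[T] = exp(μ + σ²/2) = exp(3.890 + 0.6706) = 95.7 ms.

E[T] ≈ 95.7 ms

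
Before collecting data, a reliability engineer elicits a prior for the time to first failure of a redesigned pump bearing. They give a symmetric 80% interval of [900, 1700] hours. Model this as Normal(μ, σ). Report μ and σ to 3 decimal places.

A symmetric 80% interval runs μ ± z·σ with z = 1.282.
Half-width = 400, so σ = 400/1.282 = 312.122.
μ is the interval midpoint, 1300.000.

μ = 1300.000, σ = 312.122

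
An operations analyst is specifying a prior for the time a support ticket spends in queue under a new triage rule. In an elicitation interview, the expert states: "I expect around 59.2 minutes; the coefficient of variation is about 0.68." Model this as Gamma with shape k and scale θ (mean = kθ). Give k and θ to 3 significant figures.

k ≈ 2.16, θ ≈ 27.4

For Gamma(k, scale θ): mean = kθ, variance = kθ², so CV = 1/√k.
CV = 0.68, hence k = 1/CV² = 2.16.
Then θ = mean/k = 59.2/2.16 = 27.4.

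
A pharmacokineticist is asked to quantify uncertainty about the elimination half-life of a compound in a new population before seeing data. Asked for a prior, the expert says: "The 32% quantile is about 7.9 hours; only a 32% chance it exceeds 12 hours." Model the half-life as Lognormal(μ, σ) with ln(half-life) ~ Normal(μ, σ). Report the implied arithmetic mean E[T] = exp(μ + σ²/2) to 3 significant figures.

If T ~ Lognormal(μ,σ) then ln T ~ Normal(μ,σ), so the p-quantile of ln T is μ + z_p·σ.
ln(7.9) = 2.067 and ln(12) = 2.485; z_{0.32} = -0.4677, z_{0.68} = 0.4677.
σ = (2.485 − 2.067)/(0.4677 − (-0.4677)) = 0.447.
μ = 2.067 − (-0.4677)·0.447 = 2.276.
E[T] = exp(μ + σ²/2) = exp(2.276 + 0.0999) = 10.8 hours.

E[T] ≈ 10.8 hours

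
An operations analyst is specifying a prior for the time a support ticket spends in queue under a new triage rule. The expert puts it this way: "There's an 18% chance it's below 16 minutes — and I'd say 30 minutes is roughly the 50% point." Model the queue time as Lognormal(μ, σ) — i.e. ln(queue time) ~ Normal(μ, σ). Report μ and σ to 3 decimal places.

μ ≈ 3.401, σ ≈ 0.687

If T ~ Lognormal(μ,σ) then ln T ~ Normal(μ,σ), so the p-quantile of ln T is μ + z_p·σ.
ln(16) = 2.773 and ln(30) = 3.401; z_{0.18} = -0.9154, z_{0.5} = 0.
σ = (3.401 − 2.773)/(0 − (-0.9154)) = 0.687.
μ = 2.773 − (-0.9154)·0.687 = 3.401.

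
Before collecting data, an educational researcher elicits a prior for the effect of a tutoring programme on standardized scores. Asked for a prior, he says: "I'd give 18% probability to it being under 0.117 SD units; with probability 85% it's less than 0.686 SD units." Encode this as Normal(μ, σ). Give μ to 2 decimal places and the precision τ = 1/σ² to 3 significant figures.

μ = 0.38, τ = 11.8

The p-quantile of Normal(μ,σ) is μ + z_p·σ, with z_{0.18} = -0.9154 and z_{0.85} = 1.036.
Eliminate σ: μ = (z₂·x₁ − z₁·x₂)/(z₂ − z₁) = (1.036·0.117 − (-0.9154)·0.686)/1.952 = 0.38.
Then σ = (x₂ − x₁)/(z₂ − z₁) = (0.686 − 0.117)/1.952 = 0.29.
Precision τ = 1/σ² = 1/0.2915² = 11.8.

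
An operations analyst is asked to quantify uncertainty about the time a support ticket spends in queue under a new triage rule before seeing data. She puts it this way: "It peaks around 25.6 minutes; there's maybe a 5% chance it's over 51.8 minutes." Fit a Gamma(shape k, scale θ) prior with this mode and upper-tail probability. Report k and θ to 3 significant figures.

k ≈ 6.57, θ ≈ 4.59

Gamma(k,θ) with k>1 has mode (k−1)θ, so θ = 25.6/(k−1).
Need P(X < 51.8) = 0.95 with θ tied to k this way. Start at k = 2, θ = 25.6: P(X<51.8) ≈ 0.600.
Too low — raise k to concentrate. Iterating converges to k ≈ 6.57.
Then θ = 25.6/(6.57−1) ≈ 4.59.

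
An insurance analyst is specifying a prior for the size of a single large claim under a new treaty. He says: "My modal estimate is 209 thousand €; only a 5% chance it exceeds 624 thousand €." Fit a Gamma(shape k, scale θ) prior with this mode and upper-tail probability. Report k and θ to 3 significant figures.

k ≈ 3.22, θ ≈ 94.3

Gamma(k,θ) with k>1 has mode (k−1)θ, so θ = 209/(k−1).
Need P(X < 624) = 0.95 with θ tied to k this way. Start at k = 2, θ = 209: P(X<624) ≈ 0.799.
Too low — raise k to concentrate. Iterating converges to k ≈ 3.22.
Then θ = 209/(3.22−1) ≈ 94.3.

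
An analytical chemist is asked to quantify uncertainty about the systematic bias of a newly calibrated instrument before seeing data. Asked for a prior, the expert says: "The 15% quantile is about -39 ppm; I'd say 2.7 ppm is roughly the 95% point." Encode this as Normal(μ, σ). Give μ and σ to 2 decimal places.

The p-quantile of Normal(μ,σ) is μ + z_p·σ, with z_{0.15} = -1.036 and z_{0.95} = 1.645.
Eliminate σ: μ = (z₂·x₁ − z₁·x₂)/(z₂ − z₁) = (1.645·-39 − (-1.036)·2.7)/2.681 = -22.88.
Then σ = (x₂ − x₁)/(z₂ − z₁) = (2.7 − -39)/2.681 = 15.55.

μ = -22.88, σ = 15.55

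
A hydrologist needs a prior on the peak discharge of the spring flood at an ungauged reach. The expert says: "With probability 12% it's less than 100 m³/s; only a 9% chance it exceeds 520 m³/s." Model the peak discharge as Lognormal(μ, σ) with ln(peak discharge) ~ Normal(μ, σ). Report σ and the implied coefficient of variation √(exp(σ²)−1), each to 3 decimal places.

σ ≈ 0.655, CV ≈ 0.732

If T ~ Lognormal(μ,σ) then ln T ~ Normal(μ,σ), so the p-quantile of ln T is μ + z_p·σ.
ln(100) = 4.605 and ln(520) = 6.254; z_{0.12} = -1.175, z_{0.91} = 1.341.
σ = (6.254 − 4.605)/(1.341 − (-1.175)) = 0.655.
μ = 4.605 − (-1.175)·0.655 = 5.375.
CV = √(exp(σ²)−1) = √(exp(0.4295)−1) = 0.732.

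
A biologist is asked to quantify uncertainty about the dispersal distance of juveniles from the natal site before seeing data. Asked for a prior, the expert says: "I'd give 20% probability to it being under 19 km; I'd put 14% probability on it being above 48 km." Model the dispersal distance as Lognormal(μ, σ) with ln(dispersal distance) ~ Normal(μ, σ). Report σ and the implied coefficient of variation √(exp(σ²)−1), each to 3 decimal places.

If T ~ Lognormal(μ,σ) then ln T ~ Normal(μ,σ), so the p-quantile of ln T is μ + z_p·σ.
ln(19) = 2.944 and ln(48) = 3.871; z_{0.2} = -0.8416, z_{0.86} = 1.08.
σ = (3.871 − 2.944)/(1.08 − (-0.8416)) = 0.482.
μ = 2.944 − (-0.8416)·0.482 = 3.350.
CV = √(exp(σ²)−1) = √(exp(0.2325)−1) = 0.512.

σ ≈ 0.482, CV ≈ 0.512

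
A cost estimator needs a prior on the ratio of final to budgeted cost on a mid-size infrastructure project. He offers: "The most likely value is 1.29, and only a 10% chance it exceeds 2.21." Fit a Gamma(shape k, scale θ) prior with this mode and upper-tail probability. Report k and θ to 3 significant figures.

k ≈ 7.54, θ ≈ 0.197

Gamma(k,θ) with k>1 has mode (k−1)θ, so θ = 1.29/(k−1).
Need P(X < 2.21) = 0.9 with θ tied to k this way. Start at k = 2, θ = 1.29: P(X<2.21) ≈ 0.511.
Too low — raise k to concentrate. Iterating converges to k ≈ 7.54.
Then θ = 1.29/(7.54−1) ≈ 0.197.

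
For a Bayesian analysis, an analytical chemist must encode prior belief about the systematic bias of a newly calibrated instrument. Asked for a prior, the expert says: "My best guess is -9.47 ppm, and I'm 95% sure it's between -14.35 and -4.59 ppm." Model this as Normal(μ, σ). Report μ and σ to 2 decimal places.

A symmetric 95% interval runs μ ± z·σ with z = 1.96.
Half-width = 4.88, so σ = 4.88/1.96 = 2.49.
μ is the stated best guess, -9.47.

μ = -9.47, σ = 2.49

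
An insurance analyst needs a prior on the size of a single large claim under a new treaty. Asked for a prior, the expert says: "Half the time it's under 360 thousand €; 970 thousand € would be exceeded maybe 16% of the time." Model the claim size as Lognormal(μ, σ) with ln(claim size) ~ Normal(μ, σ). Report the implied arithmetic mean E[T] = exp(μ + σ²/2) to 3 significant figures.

If T ~ Lognormal(μ,σ) then ln T ~ Normal(μ,σ), so the p-quantile of ln T is μ + z_p·σ.
ln(360) = 5.886 and ln(970) = 6.877; z_{0.5} = 0, z_{0.84} = 0.9945.
σ = (6.877 − 5.886)/(0.9945 − (0)) = 0.997.
μ = 5.886 − (0)·0.997 = 5.886.
E[T] = exp(μ + σ²/2) = exp(5.886 + 0.4967) = 592 thousand €.

E[T] ≈ 592 thousand €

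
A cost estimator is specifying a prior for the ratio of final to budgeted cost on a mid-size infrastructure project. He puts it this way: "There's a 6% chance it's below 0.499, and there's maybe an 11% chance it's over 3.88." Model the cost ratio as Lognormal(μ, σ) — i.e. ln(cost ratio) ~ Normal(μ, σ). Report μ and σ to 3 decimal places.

μ ≈ 0.451, σ ≈ 0.737

If T ~ Lognormal(μ,σ) then ln T ~ Normal(μ,σ), so the p-quantile of ln T is μ + z_p·σ.
ln(0.499) = -0.6951 and ln(3.88) = 1.356; z_{0.06} = -1.555, z_{0.89} = 1.227.
σ = (1.356 − -0.6951)/(1.227 − (-1.555)) = 0.737.
μ = -0.6951 − (-1.555)·0.737 = 0.451.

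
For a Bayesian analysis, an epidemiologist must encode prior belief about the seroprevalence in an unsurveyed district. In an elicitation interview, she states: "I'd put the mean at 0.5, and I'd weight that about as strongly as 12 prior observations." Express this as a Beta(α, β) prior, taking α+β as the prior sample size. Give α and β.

Under the effective-sample-size interpretation, Beta(α, β) has prior mean α/(α+β) and prior sample size α+β.
So α+β = 12 and α/(α+β) = 0.5, giving α = 0.5·12 = 6 and β = 12 − 6 = 6.

α = 6, β = 6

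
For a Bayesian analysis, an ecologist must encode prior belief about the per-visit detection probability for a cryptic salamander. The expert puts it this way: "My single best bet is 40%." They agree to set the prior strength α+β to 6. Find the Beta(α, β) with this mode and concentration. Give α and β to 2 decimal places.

For α,β > 1 the Beta mode is (α−1)/(α+β−2). With α+β = 6, the mode is (α−1)/4.
Set (α−1)/4 = 0.4 → α = 1 + 0.4·4 = 2.60.
β = 6 − α = 3.40.

α = 2.60, β = 3.40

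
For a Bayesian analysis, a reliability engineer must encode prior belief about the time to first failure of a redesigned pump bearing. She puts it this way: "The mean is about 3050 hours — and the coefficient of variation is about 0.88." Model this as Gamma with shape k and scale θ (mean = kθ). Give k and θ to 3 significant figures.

k ≈ 1.29, θ ≈ 2360

For Gamma(k, scale θ): mean = kθ, variance = kθ², so CV = 1/√k.
CV = 0.88, hence k = 1/CV² = 1.29.
Then θ = mean/k = 3050/1.29 = 2360.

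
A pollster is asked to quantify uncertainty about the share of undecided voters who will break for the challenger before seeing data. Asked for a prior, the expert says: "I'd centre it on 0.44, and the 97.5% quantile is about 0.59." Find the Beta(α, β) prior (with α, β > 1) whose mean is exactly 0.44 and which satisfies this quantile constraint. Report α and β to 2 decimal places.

With mean 0.44 fixed, write α = 0.44s, β = 0.56s where s = α+β.
Need P(θ < 0.59) = 0.975 under Beta(0.44s, 0.56s). Normal approximation: (q−m)/√(m(1−m)/s) ≈ z_{0.975} = 1.96, so s ≈ 0.44·0.56·(1.96)²/(0.59−0.44)² = 42.1.
At s = 42.1: P(θ<0.59) ≈ 0.975. Adjusting to match 0.975 gives s ≈ 42.16.
So α = 0.44·42.16 ≈ 18.55, β = 0.56·42.16 ≈ 23.61.

α ≈ 18.55, β ≈ 23.61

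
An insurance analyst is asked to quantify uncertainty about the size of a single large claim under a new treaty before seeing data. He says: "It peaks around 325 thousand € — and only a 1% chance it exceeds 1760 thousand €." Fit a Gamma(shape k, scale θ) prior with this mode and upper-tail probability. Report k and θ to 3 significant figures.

k ≈ 2.34, θ ≈ 242

Gamma(k,θ) with k>1 has mode (k−1)θ, so θ = 325/(k−1).
Need P(X < 1760) = 0.99 with θ tied to k this way. Start at k = 2, θ = 325: P(X<1760) ≈ 0.971.
Too low — raise k to concentrate. Iterating converges to k ≈ 2.34.
Then θ = 325/(2.34−1) ≈ 242.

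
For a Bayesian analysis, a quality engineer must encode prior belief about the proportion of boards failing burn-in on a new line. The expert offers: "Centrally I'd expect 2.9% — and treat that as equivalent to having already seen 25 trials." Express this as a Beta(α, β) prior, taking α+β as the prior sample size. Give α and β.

α = 0.725, β = 24.275

Under the effective-sample-size interpretation, Beta(α, β) has prior mean α/(α+β) and prior sample size α+β.
So α+β = 25 and α/(α+β) = 0.029, giving α = 0.029·25 = 0.725 and β = 25 − 0.725 = 24.275.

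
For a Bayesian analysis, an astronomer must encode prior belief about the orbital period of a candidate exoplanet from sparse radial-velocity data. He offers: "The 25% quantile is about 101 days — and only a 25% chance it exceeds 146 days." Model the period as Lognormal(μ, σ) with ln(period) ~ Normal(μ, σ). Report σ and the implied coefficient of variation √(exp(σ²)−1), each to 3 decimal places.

σ ≈ 0.273, CV ≈ 0.278

If T ~ Lognormal(μ,σ) then ln T ~ Normal(μ,σ), so the p-quantile of ln T is μ + z_p·σ.
ln(101) = 4.615 and ln(146) = 4.984; z_{0.25} = -0.6745, z_{0.75} = 0.6745.
σ = (4.984 − 4.615)/(0.6745 − (-0.6745)) = 0.273.
μ = 4.615 − (-0.6745)·0.273 = 4.799.
CV = √(exp(σ²)−1) = √(exp(0.0746)−1) = 0.278.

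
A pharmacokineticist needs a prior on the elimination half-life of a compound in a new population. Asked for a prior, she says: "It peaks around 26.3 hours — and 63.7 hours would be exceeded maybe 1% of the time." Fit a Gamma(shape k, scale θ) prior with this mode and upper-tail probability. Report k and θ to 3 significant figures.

k ≈ 7.04, θ ≈ 4.35

Gamma(k,θ) with k>1 has mode (k−1)θ, so θ = 26.3/(k−1).
Need P(X < 63.7) = 0.99 with θ tied to k this way. Start at k = 2, θ = 26.3: P(X<63.7) ≈ 0.696.
Too low — raise k to concentrate. Iterating converges to k ≈ 7.04.
Then θ = 26.3/(7.04−1) ≈ 4.35.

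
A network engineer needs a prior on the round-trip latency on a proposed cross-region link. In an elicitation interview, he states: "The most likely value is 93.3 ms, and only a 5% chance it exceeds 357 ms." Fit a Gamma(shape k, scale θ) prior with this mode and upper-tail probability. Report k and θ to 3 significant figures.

k ≈ 2.41, θ ≈ 66.2

Gamma(k,θ) with k>1 has mode (k−1)θ, so θ = 93.3/(k−1).
Need P(X < 357) = 0.95 with θ tied to k this way. Start at k = 2, θ = 93.3: P(X<357) ≈ 0.895.
Too low — raise k to concentrate. Iterating converges to k ≈ 2.41.
Then θ = 93.3/(2.41−1) ≈ 66.2.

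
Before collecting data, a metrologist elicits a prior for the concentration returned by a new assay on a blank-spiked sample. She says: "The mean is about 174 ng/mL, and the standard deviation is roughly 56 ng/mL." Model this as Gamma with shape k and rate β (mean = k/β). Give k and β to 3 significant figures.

k ≈ 9.65, β ≈ 0.0555

For Gamma(k, rate β): mean = k/β, variance = k/β², so CV = 1/√k.
CV = SD/mean = 56/174 = 0.3218, hence k = 1/CV² = 9.65.
Then β = k/mean = 9.65/174 = 0.0555.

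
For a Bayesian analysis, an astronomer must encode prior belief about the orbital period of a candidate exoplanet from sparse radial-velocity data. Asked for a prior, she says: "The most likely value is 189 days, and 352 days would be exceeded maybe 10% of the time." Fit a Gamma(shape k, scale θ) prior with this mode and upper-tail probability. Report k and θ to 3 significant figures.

k ≈ 5.94, θ ≈ 38.3

Gamma(k,θ) with k>1 has mode (k−1)θ, so θ = 189/(k−1).
Need P(X < 352) = 0.9 with θ tied to k this way. Start at k = 2, θ = 189: P(X<352) ≈ 0.555.
Too low — raise k to concentrate. Iterating converges to k ≈ 5.94.
Then θ = 189/(5.94−1) ≈ 38.3.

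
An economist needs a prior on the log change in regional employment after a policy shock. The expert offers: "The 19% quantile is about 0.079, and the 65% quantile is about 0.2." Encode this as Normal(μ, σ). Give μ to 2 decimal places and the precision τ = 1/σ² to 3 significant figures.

μ = 0.16, τ = 109

For Normal(μ,σ), the p-quantile is μ + z_p·σ. Here z_{0.19} = -0.8779, z_{0.65} = 0.3853.
So 0.079 = μ − 0.8779σ and 0.2 = μ + 0.3853σ.
Subtracting: σ = (0.2 − 0.079)/(0.3853 − (-0.8779)) = 0.10.
Then μ = 0.079 − (-0.8779)·0.10 = 0.16.
Precision τ = 1/σ² = 1/0.09579² = 109.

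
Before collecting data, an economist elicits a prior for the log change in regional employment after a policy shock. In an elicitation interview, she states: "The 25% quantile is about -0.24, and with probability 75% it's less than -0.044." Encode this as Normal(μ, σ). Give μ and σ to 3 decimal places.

μ = -0.142, σ = 0.145

The p-quantile of Normal(μ,σ) is μ + z_p·σ, with z_{0.25} = -0.6745 and z_{0.75} = 0.6745.
Eliminate σ: μ = (z₂·x₁ − z₁·x₂)/(z₂ − z₁) = (0.6745·-0.24 − (-0.6745)·-0.044)/1.349 = -0.142.
Then σ = (x₂ − x₁)/(z₂ − z₁) = (-0.044 − -0.24)/1.349 = 0.145.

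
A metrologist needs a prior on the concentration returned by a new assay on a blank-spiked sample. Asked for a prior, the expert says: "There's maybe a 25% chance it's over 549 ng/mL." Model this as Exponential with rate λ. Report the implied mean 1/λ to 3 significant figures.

mean ≈ 396 ng/mL

P(T > 549.0) = e^(−λ·549.0) = 0.25, so λ = −ln(0.25)/549.0 = 0.00253.
Mean = 1/λ = 396 ng/mL.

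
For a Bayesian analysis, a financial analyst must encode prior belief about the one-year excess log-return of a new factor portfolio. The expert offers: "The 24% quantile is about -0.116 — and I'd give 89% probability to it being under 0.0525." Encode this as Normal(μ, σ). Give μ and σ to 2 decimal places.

The p-quantile of Normal(μ,σ) is μ + z_p·σ, with z_{0.24} = -0.7063 and z_{0.89} = 1.227.
Eliminate σ: μ = (z₂·x₁ − z₁·x₂)/(z₂ − z₁) = (1.227·-0.116 − (-0.7063)·0.0525)/1.933 = -0.05.
Then σ = (x₂ − x₁)/(z₂ − z₁) = (0.0525 − -0.116)/1.933 = 0.09.

μ = -0.05, σ = 0.09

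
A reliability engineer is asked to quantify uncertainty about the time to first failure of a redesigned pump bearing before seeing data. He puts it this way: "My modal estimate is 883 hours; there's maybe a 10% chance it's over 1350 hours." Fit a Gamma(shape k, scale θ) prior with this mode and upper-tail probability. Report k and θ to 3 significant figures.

k ≈ 11.4, θ ≈ 85.3

Gamma(k,θ) with k>1 has mode (k−1)θ, so θ = 883/(k−1).
Need P(X < 1350) = 0.9 with θ tied to k this way. Start at k = 2, θ = 883: P(X<1350) ≈ 0.452.
Too low — raise k to concentrate. Iterating converges to k ≈ 11.4.
Then θ = 883/(11.4−1) ≈ 85.3.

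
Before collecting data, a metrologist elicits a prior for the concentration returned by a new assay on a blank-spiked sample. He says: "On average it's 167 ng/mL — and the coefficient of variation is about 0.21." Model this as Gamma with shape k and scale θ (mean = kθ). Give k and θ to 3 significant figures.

k ≈ 22.7, θ ≈ 7.36

For Gamma(k, scale θ): mean = kθ, variance = kθ², so CV = 1/√k.
CV = 0.21, hence k = 1/CV² = 22.7.
Then θ = mean/k = 167/22.7 = 7.36.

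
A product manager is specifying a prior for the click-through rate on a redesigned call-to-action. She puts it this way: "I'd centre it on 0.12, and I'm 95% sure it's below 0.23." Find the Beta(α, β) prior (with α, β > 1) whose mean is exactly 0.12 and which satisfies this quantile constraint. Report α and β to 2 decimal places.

α ≈ 3.52, β ≈ 25.79

With mean 0.12 fixed, write α = 0.12s, β = 0.88s where s = α+β.
Need P(θ < 0.23) = 0.95 under Beta(0.12s, 0.88s). Normal approximation: (q−m)/√(m(1−m)/s) ≈ z_{0.95} = 1.64, so s ≈ 0.12·0.88·(1.64)²/(0.23−0.12)² = 23.6.
At s = 23.6: P(θ<0.23) ≈ 0.934. Adjusting to match 0.95 gives s ≈ 29.31.
So α = 0.12·29.31 ≈ 3.52, β = 0.88·29.31 ≈ 25.79.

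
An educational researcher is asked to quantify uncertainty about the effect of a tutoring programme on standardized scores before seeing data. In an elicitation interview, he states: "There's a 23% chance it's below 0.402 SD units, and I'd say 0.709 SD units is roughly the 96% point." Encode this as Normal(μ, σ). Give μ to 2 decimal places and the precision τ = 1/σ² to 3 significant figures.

The p-quantile of Normal(μ,σ) is μ + z_p·σ, with z_{0.23} = -0.7388 and z_{0.96} = 1.751.
Eliminate σ: μ = (z₂·x₁ − z₁·x₂)/(z₂ − z₁) = (1.751·0.402 − (-0.7388)·0.709)/2.49 = 0.49.
Then σ = (x₂ − x₁)/(z₂ − z₁) = (0.709 − 0.402)/2.49 = 0.12.
Precision τ = 1/σ² = 1/0.1233² = 65.8.

μ = 0.49, τ = 65.8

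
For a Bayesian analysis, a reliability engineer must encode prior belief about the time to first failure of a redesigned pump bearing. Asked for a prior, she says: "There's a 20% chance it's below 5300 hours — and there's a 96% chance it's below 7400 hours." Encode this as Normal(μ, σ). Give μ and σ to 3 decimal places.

For Normal(μ,σ), the p-quantile is μ + z_p·σ. Here z_{0.2} = -0.8416, z_{0.96} = 1.751.
So 5300 = μ − 0.8416σ and 7400 = μ + 1.751σ.
Subtracting: σ = (7400 − 5300)/(1.751 − (-0.8416)) = 810.089.
Then μ = 5300 − (-0.8416)·810.089 = 5981.788.

μ = 5981.788, σ = 810.089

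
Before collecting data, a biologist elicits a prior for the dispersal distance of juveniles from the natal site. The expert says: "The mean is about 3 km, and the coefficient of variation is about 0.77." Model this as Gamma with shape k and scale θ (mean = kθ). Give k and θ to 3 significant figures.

k ≈ 1.69, θ ≈ 1.78

For Gamma(k, scale θ): mean = kθ, variance = kθ², so CV = 1/√k.
CV = 0.77, hence k = 1/CV² = 1.69.
Then θ = mean/k = 3/1.69 = 1.78.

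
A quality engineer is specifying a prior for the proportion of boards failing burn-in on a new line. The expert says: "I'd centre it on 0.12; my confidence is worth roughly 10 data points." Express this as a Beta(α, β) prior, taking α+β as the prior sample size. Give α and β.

α = 1.2, β = 8.8

Under the effective-sample-size interpretation, Beta(α, β) has prior mean α/(α+β) and prior sample size α+β.
So α+β = 10 and α/(α+β) = 0.12, giving α = 0.12·10 = 1.2 and β = 10 − 1.2 = 8.8.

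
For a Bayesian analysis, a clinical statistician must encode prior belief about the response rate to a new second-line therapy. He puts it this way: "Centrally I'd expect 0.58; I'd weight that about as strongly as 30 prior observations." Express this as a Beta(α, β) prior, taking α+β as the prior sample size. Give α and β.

Under the effective-sample-size interpretation, Beta(α, β) has prior mean α/(α+β) and prior sample size α+β.
So α+β = 30 and α/(α+β) = 0.58, giving α = 0.58·30 = 17.4 and β = 30 − 17.4 = 12.6.

α = 17.4, β = 12.6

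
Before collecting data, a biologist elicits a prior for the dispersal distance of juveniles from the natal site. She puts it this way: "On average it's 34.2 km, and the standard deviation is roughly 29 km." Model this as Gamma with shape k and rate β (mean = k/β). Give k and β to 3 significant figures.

For Gamma(k, rate β): mean = k/β, variance = k/β², so CV = 1/√k.
CV = SD/mean = 29/34.2 = 0.848, hence k = 1/CV² = 1.39.
Then β = k/mean = 1.39/34.2 = 0.0407.

k ≈ 1.39, β ≈ 0.0407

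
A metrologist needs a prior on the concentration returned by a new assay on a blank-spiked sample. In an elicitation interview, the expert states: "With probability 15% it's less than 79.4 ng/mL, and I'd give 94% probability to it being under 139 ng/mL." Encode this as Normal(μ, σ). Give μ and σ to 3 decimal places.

μ = 103.239, σ = 23.001

For Normal(μ,σ), the p-quantile is μ + z_p·σ. Here z_{0.15} = -1.036, z_{0.94} = 1.555.
So 79.4 = μ − 1.036σ and 139 = μ + 1.555σ.
Subtracting: σ = (139 − 79.4)/(1.555 − (-1.036)) = 23.001.
Then μ = 79.4 − (-1.036)·23.001 = 103.239.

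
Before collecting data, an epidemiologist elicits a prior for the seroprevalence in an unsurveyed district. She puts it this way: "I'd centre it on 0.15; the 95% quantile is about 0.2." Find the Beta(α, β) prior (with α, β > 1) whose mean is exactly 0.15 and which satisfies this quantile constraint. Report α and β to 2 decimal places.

With mean 0.15 fixed, write α = 0.15s, β = 0.85s where s = α+β.
Need P(θ < 0.2) = 0.95 under Beta(0.15s, 0.85s). Normal approximation: (q−m)/√(m(1−m)/s) ≈ z_{0.95} = 1.64, so s ≈ 0.15·0.85·(1.64)²/(0.2−0.15)² = 138.0.
At s = 138.0: P(θ<0.2) ≈ 0.942. Adjusting to match 0.95 gives s ≈ 151.92.
So α = 0.15·151.92 ≈ 22.79, β = 0.85·151.92 ≈ 129.13.

α ≈ 22.79, β ≈ 129.13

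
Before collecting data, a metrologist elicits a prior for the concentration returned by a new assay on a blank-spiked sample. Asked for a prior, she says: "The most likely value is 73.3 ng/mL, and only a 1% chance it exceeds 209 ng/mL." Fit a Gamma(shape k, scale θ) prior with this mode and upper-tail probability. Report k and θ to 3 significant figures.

k ≈ 5.15, θ ≈ 17.7

Gamma(k,θ) with k>1 has mode (k−1)θ, so θ = 73.3/(k−1).
Need P(X < 209) = 0.99 with θ tied to k this way. Start at k = 2, θ = 73.3: P(X<209) ≈ 0.778.
Too low — raise k to concentrate. Iterating converges to k ≈ 5.15.
Then θ = 73.3/(5.15−1) ≈ 17.7.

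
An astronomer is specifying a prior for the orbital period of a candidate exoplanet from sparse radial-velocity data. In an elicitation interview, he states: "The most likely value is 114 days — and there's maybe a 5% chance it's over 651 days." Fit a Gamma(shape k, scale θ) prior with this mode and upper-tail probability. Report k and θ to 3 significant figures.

k ≈ 1.76, θ ≈ 150

Gamma(k,θ) with k>1 has mode (k−1)θ, so θ = 114/(k−1).
Need P(X < 651) = 0.95 with θ tied to k this way. Start at k = 2, θ = 114: P(X<651) ≈ 0.978.
Too high — lower k to spread out. Iterating converges to k ≈ 1.76.
Then θ = 114/(1.76−1) ≈ 150.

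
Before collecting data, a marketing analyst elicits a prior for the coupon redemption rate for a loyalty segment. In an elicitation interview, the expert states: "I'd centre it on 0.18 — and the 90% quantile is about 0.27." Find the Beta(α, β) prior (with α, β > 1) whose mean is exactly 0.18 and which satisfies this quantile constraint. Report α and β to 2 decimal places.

α ≈ 5.75, β ≈ 26.20

With mean 0.18 fixed, write α = 0.18s, β = 0.82s where s = α+β.
Need P(θ < 0.27) = 0.9 under Beta(0.18s, 0.82s). Normal approximation: (q−m)/√(m(1−m)/s) ≈ z_{0.9} = 1.28, so s ≈ 0.18·0.82·(1.28)²/(0.27−0.18)² = 29.9.
At s = 29.9: P(θ<0.27) ≈ 0.894. Adjusting to match 0.9 gives s ≈ 31.95.
So α = 0.18·31.95 ≈ 5.75, β = 0.82·31.95 ≈ 26.20.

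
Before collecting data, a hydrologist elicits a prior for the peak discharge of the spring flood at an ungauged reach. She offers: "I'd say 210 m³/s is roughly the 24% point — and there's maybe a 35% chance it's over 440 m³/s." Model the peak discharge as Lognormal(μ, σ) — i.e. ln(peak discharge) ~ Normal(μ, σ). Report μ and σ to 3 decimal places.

If T ~ Lognormal(μ,σ) then ln T ~ Normal(μ,σ), so the p-quantile of ln T is μ + z_p·σ.
ln(210) = 5.347 and ln(440) = 6.087; z_{0.24} = -0.7063, z_{0.65} = 0.3853.
σ = (6.087 − 5.347)/(0.3853 − (-0.7063)) = 0.678.
μ = 5.347 − (-0.7063)·0.678 = 5.826.

μ ≈ 5.826, σ ≈ 0.678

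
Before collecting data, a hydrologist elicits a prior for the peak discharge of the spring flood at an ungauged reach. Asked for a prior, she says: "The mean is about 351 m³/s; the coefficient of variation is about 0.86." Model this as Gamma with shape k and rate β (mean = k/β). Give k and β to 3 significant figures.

k ≈ 1.35, β ≈ 0.00385

For Gamma(k, rate β): mean = k/β, variance = k/β², so CV = 1/√k.
CV = 0.86, hence k = 1/CV² = 1.35.
Then β = k/mean = 1.35/351 = 0.00385.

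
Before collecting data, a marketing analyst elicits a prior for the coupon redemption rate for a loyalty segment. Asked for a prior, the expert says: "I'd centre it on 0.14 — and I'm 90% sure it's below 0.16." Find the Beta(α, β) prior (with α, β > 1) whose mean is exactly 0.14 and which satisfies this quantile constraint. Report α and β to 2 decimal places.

With mean 0.14 fixed, write α = 0.14s, β = 0.86s where s = α+β.
Need P(θ < 0.16) = 0.9 under Beta(0.14s, 0.86s). Normal approximation: (q−m)/√(m(1−m)/s) ≈ z_{0.9} = 1.28, so s ≈ 0.14·0.86·(1.28)²/(0.16−0.14)² = 494.4.
At s = 494.4: P(θ<0.16) ≈ 0.897. Adjusting to match 0.9 gives s ≈ 508.14.
So α = 0.14·508.14 ≈ 71.14, β = 0.86·508.14 ≈ 437.00.

α ≈ 71.14, β ≈ 437.00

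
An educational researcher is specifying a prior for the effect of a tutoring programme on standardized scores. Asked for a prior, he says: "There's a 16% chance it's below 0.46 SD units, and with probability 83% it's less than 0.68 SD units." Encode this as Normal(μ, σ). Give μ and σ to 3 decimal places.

μ = 0.572, σ = 0.113

The p-quantile of Normal(μ,σ) is μ + z_p·σ, with z_{0.16} = -0.9945 and z_{0.83} = 0.9542.
Eliminate σ: μ = (z₂·x₁ − z₁·x₂)/(z₂ − z₁) = (0.9542·0.46 − (-0.9945)·0.68)/1.949 = 0.572.
Then σ = (x₂ − x₁)/(z₂ − z₁) = (0.68 − 0.46)/1.949 = 0.113.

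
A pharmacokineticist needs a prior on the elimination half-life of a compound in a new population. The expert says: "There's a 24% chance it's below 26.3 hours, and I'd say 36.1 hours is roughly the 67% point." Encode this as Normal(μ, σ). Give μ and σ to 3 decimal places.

μ = 32.339, σ = 8.550

The p-quantile of Normal(μ,σ) is μ + z_p·σ, with z_{0.24} = -0.7063 and z_{0.67} = 0.4399.
Eliminate σ: μ = (z₂·x₁ − z₁·x₂)/(z₂ − z₁) = (0.4399·26.3 − (-0.7063)·36.1)/1.146 = 32.339.
Then σ = (x₂ − x₁)/(z₂ − z₁) = (36.1 − 26.3)/1.146 = 8.550.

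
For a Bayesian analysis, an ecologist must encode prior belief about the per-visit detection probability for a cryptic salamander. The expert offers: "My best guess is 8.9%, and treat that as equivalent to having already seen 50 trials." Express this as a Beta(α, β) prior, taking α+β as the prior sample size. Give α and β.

α = 4.45, β = 45.55

Under the effective-sample-size interpretation, Beta(α, β) has prior mean α/(α+β) and prior sample size α+β.
So α+β = 50 and α/(α+β) = 0.089, giving α = 0.089·50 = 4.45 and β = 50 − 4.45 = 45.55.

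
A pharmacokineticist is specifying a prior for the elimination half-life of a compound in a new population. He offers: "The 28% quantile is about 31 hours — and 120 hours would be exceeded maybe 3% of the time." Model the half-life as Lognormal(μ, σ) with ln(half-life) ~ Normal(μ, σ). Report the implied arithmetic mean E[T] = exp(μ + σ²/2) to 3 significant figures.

E[T] ≈ 49.7 hours

If T ~ Lognormal(μ,σ) then ln T ~ Normal(μ,σ), so the p-quantile of ln T is μ + z_p·σ.
ln(31) = 3.434 and ln(120) = 4.787; z_{0.28} = -0.5828, z_{0.97} = 1.881.
σ = (4.787 − 3.434)/(1.881 − (-0.5828)) = 0.549.
μ = 3.434 − (-0.5828)·0.549 = 3.754.
E[T] = exp(μ + σ²/2) = exp(3.754 + 0.1509) = 49.7 hours.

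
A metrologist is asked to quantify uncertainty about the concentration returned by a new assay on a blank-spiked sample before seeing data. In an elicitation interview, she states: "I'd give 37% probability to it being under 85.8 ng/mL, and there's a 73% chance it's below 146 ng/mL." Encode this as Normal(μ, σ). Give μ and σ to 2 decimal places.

μ = 106.95, σ = 63.73

For Normal(μ,σ), the p-quantile is μ + z_p·σ. Here z_{0.37} = -0.3319, z_{0.73} = 0.6128.
So 85.8 = μ − 0.3319σ and 146 = μ + 0.6128σ.
Subtracting: σ = (146 − 85.8)/(0.6128 − (-0.3319)) = 63.73.
Then μ = 85.8 − (-0.3319)·63.73 = 106.95.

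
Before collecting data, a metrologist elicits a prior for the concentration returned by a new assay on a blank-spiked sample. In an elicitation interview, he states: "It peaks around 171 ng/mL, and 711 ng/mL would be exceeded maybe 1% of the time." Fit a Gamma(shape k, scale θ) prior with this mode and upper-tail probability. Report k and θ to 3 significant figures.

k ≈ 3.04, θ ≈ 84

Gamma(k,θ) with k>1 has mode (k−1)θ, so θ = 171/(k−1).
Need P(X < 711) = 0.99 with θ tied to k this way. Start at k = 2, θ = 171: P(X<711) ≈ 0.919.
Too low — raise k to concentrate. Iterating converges to k ≈ 3.04.
Then θ = 171/(3.04−1) ≈ 84.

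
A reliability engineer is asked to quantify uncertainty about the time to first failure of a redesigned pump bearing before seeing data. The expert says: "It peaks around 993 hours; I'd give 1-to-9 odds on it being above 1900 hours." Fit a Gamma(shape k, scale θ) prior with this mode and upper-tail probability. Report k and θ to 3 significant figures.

Gamma(k,θ) with k>1 has mode (k−1)θ, so θ = 993/(k−1).
Need P(X < 1900) = 0.9 with θ tied to k this way. Start at k = 2, θ = 993: P(X<1900) ≈ 0.570.
Too low — raise k to concentrate. Iterating converges to k ≈ 5.54.
Then θ = 993/(5.54−1) ≈ 219.

k ≈ 5.54, θ ≈ 219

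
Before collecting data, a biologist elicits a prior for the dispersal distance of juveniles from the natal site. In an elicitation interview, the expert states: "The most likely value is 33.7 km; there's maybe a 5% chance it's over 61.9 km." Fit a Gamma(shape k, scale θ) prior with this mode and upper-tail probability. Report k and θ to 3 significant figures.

Gamma(k,θ) with k>1 has mode (k−1)θ, so θ = 33.7/(k−1).
Need P(X < 61.9) = 0.95 with θ tied to k this way. Start at k = 2, θ = 33.7: P(X<61.9) ≈ 0.548.
Too low — raise k to concentrate. Iterating converges to k ≈ 8.53.
Then θ = 33.7/(8.53−1) ≈ 4.47.

k ≈ 8.53, θ ≈ 4.47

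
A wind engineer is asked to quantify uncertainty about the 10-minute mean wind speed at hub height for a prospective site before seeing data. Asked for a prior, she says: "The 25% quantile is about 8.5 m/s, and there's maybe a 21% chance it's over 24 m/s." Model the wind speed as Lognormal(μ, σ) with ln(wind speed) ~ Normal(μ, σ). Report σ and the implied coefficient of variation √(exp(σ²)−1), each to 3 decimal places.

If T ~ Lognormal(μ,σ) then ln T ~ Normal(μ,σ), so the p-quantile of ln T is μ + z_p·σ.
ln(8.5) = 2.14 and ln(24) = 3.178; z_{0.25} = -0.6745, z_{0.79} = 0.8064.
σ = (3.178 − 2.14)/(0.8064 − (-0.6745)) = 0.701.
μ = 2.14 − (-0.6745)·0.701 = 2.613.
CV = √(exp(σ²)−1) = √(exp(0.4913)−1) = 0.796.

σ ≈ 0.701, CV ≈ 0.796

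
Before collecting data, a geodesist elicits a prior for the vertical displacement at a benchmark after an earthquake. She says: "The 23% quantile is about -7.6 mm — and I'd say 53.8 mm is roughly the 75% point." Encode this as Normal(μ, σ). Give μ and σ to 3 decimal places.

For Normal(μ,σ), the p-quantile is μ + z_p·σ. Here z_{0.23} = -0.7388, z_{0.75} = 0.6745.
So -7.6 = μ − 0.7388σ and 53.8 = μ + 0.6745σ.
Subtracting: σ = (53.8 − -7.6)/(0.6745 − (-0.7388)) = 43.443.
Then μ = -7.6 − (-0.7388)·43.443 = 24.498.

μ = 24.498, σ = 43.443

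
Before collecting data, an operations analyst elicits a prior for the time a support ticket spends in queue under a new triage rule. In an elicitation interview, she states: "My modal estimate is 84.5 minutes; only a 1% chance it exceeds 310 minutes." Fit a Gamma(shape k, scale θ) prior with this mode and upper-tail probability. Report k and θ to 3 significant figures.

k ≈ 3.53, θ ≈ 33.4

Gamma(k,θ) with k>1 has mode (k−1)θ, so θ = 84.5/(k−1).
Need P(X < 310) = 0.99 with θ tied to k this way. Start at k = 2, θ = 84.5: P(X<310) ≈ 0.881.
Too low — raise k to concentrate. Iterating converges to k ≈ 3.53.
Then θ = 84.5/(3.53−1) ≈ 33.4.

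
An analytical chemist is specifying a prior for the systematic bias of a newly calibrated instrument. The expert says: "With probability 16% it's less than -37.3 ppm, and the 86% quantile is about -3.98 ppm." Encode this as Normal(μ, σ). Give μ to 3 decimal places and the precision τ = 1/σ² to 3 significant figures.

μ = -21.329, τ = 0.00388

For Normal(μ,σ), the p-quantile is μ + z_p·σ. Here z_{0.16} = -0.9945, z_{0.86} = 1.08.
So -37.3 = μ − 0.9945σ and -3.98 = μ + 1.08σ.
Subtracting: σ = (-3.98 − -37.3)/(1.08 − (-0.9945)) = 16.060.
Then μ = -37.3 − (-0.9945)·16.060 = -21.329.
Precision τ = 1/σ² = 1/16.06² = 0.00388.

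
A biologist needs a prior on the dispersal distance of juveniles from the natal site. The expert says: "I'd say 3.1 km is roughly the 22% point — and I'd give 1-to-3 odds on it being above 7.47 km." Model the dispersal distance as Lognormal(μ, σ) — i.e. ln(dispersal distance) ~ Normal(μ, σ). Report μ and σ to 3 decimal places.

μ ≈ 1.601, σ ≈ 0.608

If T ~ Lognormal(μ,σ) then ln T ~ Normal(μ,σ), so the p-quantile of ln T is μ + z_p·σ.
ln(3.1) = 1.131 and ln(7.47) = 2.011; z_{0.22} = -0.7722, z_{0.75} = 0.6745.
σ = (2.011 − 1.131)/(0.6745 − (-0.7722)) = 0.608.
μ = 1.131 − (-0.7722)·0.608 = 1.601.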